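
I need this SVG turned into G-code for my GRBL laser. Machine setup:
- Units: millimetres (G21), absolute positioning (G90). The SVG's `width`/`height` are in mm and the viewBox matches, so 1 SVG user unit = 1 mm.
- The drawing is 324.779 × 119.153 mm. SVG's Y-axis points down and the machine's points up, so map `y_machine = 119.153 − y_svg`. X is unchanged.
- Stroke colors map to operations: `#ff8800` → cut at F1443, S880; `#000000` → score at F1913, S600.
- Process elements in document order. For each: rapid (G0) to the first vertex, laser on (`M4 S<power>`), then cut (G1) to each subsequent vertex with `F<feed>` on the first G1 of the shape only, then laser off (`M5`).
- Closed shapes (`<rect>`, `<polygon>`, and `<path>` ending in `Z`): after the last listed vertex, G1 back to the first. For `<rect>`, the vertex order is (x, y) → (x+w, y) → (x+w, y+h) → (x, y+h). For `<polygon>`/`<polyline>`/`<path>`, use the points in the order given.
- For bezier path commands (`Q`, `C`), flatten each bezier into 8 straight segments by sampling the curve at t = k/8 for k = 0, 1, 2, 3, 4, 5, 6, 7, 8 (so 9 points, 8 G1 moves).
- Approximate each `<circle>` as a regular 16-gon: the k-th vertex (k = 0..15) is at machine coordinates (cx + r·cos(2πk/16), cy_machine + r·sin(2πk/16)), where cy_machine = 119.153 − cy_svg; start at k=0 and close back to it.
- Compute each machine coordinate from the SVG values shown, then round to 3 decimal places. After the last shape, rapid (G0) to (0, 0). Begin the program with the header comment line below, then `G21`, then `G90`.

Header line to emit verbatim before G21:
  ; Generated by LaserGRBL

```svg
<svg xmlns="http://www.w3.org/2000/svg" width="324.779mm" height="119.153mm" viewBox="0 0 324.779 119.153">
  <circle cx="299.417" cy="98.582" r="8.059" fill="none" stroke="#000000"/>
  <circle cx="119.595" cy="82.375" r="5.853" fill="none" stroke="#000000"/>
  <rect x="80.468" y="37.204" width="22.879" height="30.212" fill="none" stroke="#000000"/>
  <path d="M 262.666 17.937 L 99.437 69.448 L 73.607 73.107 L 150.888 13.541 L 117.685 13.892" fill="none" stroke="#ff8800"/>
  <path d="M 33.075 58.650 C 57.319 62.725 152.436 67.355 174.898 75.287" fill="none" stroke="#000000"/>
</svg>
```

; Generated by LaserGRBL
G21
G90
G0 X307.476 Y20.571
M4 S600
G1 X306.863 Y23.655 F1913
G1 X305.116 Y26.270
G1 X302.501 Y28.017
G1 X299.417 Y28.630
G1 X296.333 Y28.017
G1 X293.718 Y26.270
G1 X291.971 Y23.655
G1 X291.358 Y20.571
G1 X291.971 Y17.487
G1 X293.718 Y14.872
G1 X296.333 Y13.125
G1 X299.417 Y12.512
G1 X302.501 Y13.125
G1 X305.116 Y14.872
G1 X306.863 Y17.487
G1 X307.476 Y20.571
M5
G0 X125.448 Y36.778
M4 S600
G1 X125.002 Y39.018 F1913
G1 X123.734 Y40.917
G1 X121.835 Y42.185
G1 X119.595 Y42.631
G1 X117.355 Y42.185
G1 X115.456 Y40.917
G1 X114.188 Y39.018
G1 X113.742 Y36.778
G1 X114.188 Y34.538
G1 X115.456 Y32.639
G1 X117.355 Y31.371
G1 X119.595 Y30.925
G1 X121.835 Y31.371
G1 X123.734 Y32.639
G1 X125.002 Y34.538
G1 X125.448 Y36.778
M5
G0 X80.468 Y81.949
M4 S600
G1 X103.347 Y81.949 F1913
G1 X103.347 Y51.737
G1 X80.468 Y51.737
G1 X80.468 Y81.949
M5
G0 X262.666 Y101.216
M4 S880
G1 X99.437 Y49.705 F1443
G1 X73.607 Y46.046
G1 X150.888 Y105.612
G1 X117.685 Y105.261
M5
G0 X33.075 Y60.503
M4 S600
G1 X45.208 Y58.943 F1913
G1 X62.304 Y57.300
G1 X82.680 Y55.540
G1 X104.655 Y53.631
G1 X126.546 Y51.541
G1 X146.671 Y49.239
G1 X163.349 Y46.691
G1 X174.898 Y43.866
M5
G0 X0.000 Y0.000

viewBox `0 0 324.779 119.153` with mm width/height → 1 unit = 1 mm. Flip: y_m = 119.153 − y_svg.

**Shape 1** — `<circle>` circle, stroke `#000000` → score (S600, F1913). Machine vertices: (307.476,20.571) → (306.863,23.655) → (305.116,26.270) → (302.501,28.017) → (299.417,28.630) → (296.333,28.017) → (293.718,26.270) → (291.971,23.655) → (291.358,20.571) → (291.971,17.487) → (293.718,14.872) → (296.333,13.125) → (299.417,12.512) → (302.501,13.125) → (305.116,14.872) → (306.863,17.487) → (307.476,20.571). Closed: final G1 returns to the first vertex.

**Shape 2** — `<circle>` circle, stroke `#000000` → score (S600, F1913). Machine vertices: (125.448,36.778) → (125.002,39.018) → (123.734,40.917) → (121.835,42.185) → (119.595,42.631) → (117.355,42.185) → (115.456,40.917) → (114.188,39.018) → (113.742,36.778) → (114.188,34.538) → (115.456,32.639) → (117.355,31.371) → (119.595,30.925) → (121.835,31.371) → (123.734,32.639) → (125.002,34.538) → (125.448,36.778). Closed: final G1 returns to the first vertex.

**Shape 3** — `<rect>` rectangle, stroke `#000000` → score (S600, F1913). Machine vertices: (80.468,81.949) → (103.347,81.949) → (103.347,51.737) → (80.468,51.737) → (80.468,81.949). Closed: final G1 returns to the first vertex.

**Shape 4** — `<path>` open polyline, stroke `#ff8800` → cut (S880, F1443). Machine vertices: (262.666,101.216) → (99.437,49.705) → (73.607,46.046) → (150.888,105.612) → (117.685,105.261). Open path.

**Shape 5** — `<path>` cubic bezier, stroke `#000000` → score (S600, F1913). Control points (SVG): P0=(33.075,58.650), P1=(57.319,62.725), P2=(152.436,67.355), P3=(174.898,75.287); sampled at t=k/8. Machine vertices: (33.075,60.503) → (45.208,58.943) → (62.304,57.300) → (82.680,55.540) → (104.655,53.631) → (126.546,51.541) → (146.671,49.239) → (163.349,46.691) → (174.898,43.866). Open path.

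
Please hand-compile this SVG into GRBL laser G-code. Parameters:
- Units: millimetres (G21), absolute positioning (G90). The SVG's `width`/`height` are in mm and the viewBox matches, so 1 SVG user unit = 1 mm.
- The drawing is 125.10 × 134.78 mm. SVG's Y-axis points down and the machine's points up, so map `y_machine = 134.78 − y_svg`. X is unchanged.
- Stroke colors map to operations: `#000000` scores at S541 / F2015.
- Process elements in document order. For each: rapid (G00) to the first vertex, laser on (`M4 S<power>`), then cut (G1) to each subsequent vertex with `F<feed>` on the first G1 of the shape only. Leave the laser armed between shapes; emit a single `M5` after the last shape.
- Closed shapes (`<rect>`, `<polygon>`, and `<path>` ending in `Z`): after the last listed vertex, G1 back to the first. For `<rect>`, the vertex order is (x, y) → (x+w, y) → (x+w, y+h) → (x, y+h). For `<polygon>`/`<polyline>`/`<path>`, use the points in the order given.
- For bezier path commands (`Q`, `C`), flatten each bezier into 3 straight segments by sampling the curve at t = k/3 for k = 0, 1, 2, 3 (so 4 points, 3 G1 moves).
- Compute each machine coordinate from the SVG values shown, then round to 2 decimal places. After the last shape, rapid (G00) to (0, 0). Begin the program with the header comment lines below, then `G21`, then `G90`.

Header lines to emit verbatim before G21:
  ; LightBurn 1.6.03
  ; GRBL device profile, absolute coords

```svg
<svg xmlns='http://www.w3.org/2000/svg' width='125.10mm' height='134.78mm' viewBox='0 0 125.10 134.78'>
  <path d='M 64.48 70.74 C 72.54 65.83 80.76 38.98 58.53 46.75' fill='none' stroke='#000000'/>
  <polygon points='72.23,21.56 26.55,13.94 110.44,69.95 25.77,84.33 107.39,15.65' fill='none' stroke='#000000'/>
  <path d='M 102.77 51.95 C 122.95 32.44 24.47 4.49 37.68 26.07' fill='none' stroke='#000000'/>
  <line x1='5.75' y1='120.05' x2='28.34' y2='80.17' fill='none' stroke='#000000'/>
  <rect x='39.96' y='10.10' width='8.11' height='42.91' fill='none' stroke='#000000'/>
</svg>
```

; LightBurn 1.6.03
; GRBL device profile, absolute coords
G21
G90
G00 X64.48 Y64.04
M4 S541
G1 X71.46 Y74.17 F2015
G1 X71.74 Y86.35
G1 X58.53 Y88.03
G00 X72.23 Y113.22
M4 S541
G1 X26.55 Y120.84 F2015
G1 X110.44 Y64.83
G1 X25.77 Y50.45
G1 X107.39 Y119.13
G1 X72.23 Y113.22
G00 X102.77 Y82.83
M4 S541
G1 X91.93 Y103.01 F2015
G1 X53.17 Y115.93
G1 X37.68 Y108.71
G00 X5.75 Y14.73
M4 S541
G1 X28.34 Y54.61 F2015
G00 X39.96 Y124.68
M4 S541
G1 X48.07 Y124.68 F2015
G1 X48.07 Y81.77
G1 X39.96 Y81.77
G1 X39.96 Y124.68
M5
G00 X0.00 Y0.00

1 u = 1 mm; y_m = 134.78 − y.

[1] `<path>` cubic bezier, #000000→score S541 F2015: (64.48,64.04) → (71.46,74.17) → (71.74,86.35) → (58.53,88.03)

[2] `<polygon>` closed polygon, #000000→score S541 F2015: (72.23,113.22) → (26.55,120.84) → (110.44,64.83) → (25.77,50.45) → (107.39,119.13) → (72.23,113.22) (closed)

[3] `<path>` cubic bezier, #000000→score S541 F2015: (102.77,82.83) → (91.93,103.01) → (53.17,115.93) → (37.68,108.71)

[4] `<line>` line segment, #000000→score S541 F2015: (5.75,14.73) → (28.34,54.61)

[5] `<rect>` rectangle, #000000→score S541 F2015: (39.96,124.68) → (48.07,124.68) → (48.07,81.77) → (39.96,81.77) → (39.96,124.68) (closed)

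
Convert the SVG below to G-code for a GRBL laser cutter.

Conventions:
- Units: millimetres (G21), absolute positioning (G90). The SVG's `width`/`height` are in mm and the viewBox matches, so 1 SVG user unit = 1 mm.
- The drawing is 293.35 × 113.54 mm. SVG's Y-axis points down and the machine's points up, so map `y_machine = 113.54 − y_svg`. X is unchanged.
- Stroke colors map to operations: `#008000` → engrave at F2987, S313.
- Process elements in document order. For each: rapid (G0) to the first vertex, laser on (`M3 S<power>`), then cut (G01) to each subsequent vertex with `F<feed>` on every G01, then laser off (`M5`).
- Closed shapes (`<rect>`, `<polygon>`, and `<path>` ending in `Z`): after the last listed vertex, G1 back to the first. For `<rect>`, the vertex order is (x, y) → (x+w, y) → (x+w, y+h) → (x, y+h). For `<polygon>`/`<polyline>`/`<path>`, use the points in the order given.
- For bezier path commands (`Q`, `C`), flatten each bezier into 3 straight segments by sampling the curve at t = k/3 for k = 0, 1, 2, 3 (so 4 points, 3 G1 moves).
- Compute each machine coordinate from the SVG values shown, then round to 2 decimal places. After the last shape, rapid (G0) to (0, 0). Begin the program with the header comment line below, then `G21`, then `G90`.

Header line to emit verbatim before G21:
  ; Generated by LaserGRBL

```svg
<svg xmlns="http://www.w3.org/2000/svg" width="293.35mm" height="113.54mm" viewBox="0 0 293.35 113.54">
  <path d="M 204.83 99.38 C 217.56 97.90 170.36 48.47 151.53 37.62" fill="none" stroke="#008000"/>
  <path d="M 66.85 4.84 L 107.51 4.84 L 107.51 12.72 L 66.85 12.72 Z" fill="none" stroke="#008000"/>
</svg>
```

viewBox `0 0 293.35 113.54` with mm width/height → 1 unit = 1 mm. Flip: y_m = 113.54 − y_svg.

**Shape 1** — `<path>` cubic bezier, stroke `#008000` → engrave (S313, F2987). Control points (SVG): P0=(204.83,99.38), P1=(217.56,97.90), P2=(170.36,48.47), P3=(151.53,37.62); sampled at t=k/3. Machine vertices: (204.83,14.16) → (200.85,28.42) → (176.55,55.41) → (151.53,75.92). Open path.

**Shape 2** — `<path>` rectangle, stroke `#008000` → engrave (S313, F2987). Machine vertices: (66.85,108.70) → (107.51,108.70) → (107.51,100.82) → (66.85,100.82) → (66.85,108.70). Closed: final G1 returns to the first vertex.

; Generated by LaserGRBL
G21
G90
G0 X204.83 Y14.16
M3 S313
G01 X200.85 Y28.42 F2987
G01 X176.55 Y55.41 F2987
G01 X151.53 Y75.92 F2987
M5
G0 X66.85 Y108.70
M3 S313
G01 X107.51 Y108.70 F2987
G01 X107.51 Y100.82 F2987
G01 X66.85 Y100.82 F2987
G01 X66.85 Y108.70 F2987
M5
G0 X0.00 Y0.00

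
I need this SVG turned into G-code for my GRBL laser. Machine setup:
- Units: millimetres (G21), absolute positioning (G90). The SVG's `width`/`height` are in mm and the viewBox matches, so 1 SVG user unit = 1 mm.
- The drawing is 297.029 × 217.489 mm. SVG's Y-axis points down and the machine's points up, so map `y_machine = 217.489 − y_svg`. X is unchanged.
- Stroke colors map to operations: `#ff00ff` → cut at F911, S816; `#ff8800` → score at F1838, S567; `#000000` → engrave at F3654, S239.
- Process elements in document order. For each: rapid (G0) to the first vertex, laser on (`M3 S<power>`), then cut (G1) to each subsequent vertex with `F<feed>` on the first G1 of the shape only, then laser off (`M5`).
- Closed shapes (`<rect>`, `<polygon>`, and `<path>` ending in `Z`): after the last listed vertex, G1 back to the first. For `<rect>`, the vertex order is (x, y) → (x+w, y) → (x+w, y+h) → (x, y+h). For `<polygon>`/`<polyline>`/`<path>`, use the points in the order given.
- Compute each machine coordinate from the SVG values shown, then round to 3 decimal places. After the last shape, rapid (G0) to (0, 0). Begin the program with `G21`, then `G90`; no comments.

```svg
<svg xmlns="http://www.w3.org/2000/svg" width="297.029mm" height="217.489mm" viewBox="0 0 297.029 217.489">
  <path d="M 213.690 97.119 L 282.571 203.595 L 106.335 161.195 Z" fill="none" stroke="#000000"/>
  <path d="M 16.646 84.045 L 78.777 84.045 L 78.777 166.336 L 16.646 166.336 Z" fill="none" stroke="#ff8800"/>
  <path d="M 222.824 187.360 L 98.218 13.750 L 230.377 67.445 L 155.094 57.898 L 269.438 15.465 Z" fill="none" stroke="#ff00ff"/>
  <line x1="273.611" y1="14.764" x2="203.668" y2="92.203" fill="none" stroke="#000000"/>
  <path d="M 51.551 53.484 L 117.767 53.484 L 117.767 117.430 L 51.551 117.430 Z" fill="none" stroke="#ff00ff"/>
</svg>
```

Since the viewBox matches the mm dimensions, user units are millimetres directly. The only transform is the Y-flip y_m = 217.489 − y_svg.

Shape 1 is a closed polygon drawn with `<path>`. Its stroke #000000 means engrave at S239, F3654. After flipping Y the toolpath is (213.690,120.370) → (282.571,13.894) → (106.335,56.294) → (213.690,120.370), returning to the start.

Shape 2 is a rectangle drawn with `<path>`. Its stroke #ff8800 means score at S567, F1838. After flipping Y the toolpath is (16.646,133.444) → (78.777,133.444) → (78.777,51.153) → (16.646,51.153) → (16.646,133.444), returning to the start.

Shape 3 is a closed polygon drawn with `<path>`. Its stroke #ff00ff means cut at S816, F911. After flipping Y the toolpath is (222.824,30.129) → (98.218,203.739) → (230.377,150.044) → (155.094,159.591) → (269.438,202.024) → (222.824,30.129), returning to the start.

Shape 4 is a line segment drawn with `<line>`. Its stroke #000000 means engrave at S239, F3654. After flipping Y the toolpath is (273.611,202.725) → (203.668,125.286).

Shape 5 is a rectangle drawn with `<path>`. Its stroke #ff00ff means cut at S816, F911. After flipping Y the toolpath is (51.551,164.005) → (117.767,164.005) → (117.767,100.059) → (51.551,100.059) → (51.551,164.005), returning to the start.

G21
G90
G0 X213.690 Y120.370
M3 S239
G1 X282.571 Y13.894 F3654
G1 X106.335 Y56.294
G1 X213.690 Y120.370
M5
G0 X16.646 Y133.444
M3 S567
G1 X78.777 Y133.444 F1838
G1 X78.777 Y51.153
G1 X16.646 Y51.153
G1 X16.646 Y133.444
M5
G0 X222.824 Y30.129
M3 S816
G1 X98.218 Y203.739 F911
G1 X230.377 Y150.044
G1 X155.094 Y159.591
G1 X269.438 Y202.024
G1 X222.824 Y30.129
M5
G0 X273.611 Y202.725
M3 S239
G1 X203.668 Y125.286 F3654
M5
G0 X51.551 Y164.005
M3 S816
G1 X117.767 Y164.005 F911
G1 X117.767 Y100.059
G1 X51.551 Y100.059
G1 X51.551 Y164.005
M5
G0 X0.000 Y0.000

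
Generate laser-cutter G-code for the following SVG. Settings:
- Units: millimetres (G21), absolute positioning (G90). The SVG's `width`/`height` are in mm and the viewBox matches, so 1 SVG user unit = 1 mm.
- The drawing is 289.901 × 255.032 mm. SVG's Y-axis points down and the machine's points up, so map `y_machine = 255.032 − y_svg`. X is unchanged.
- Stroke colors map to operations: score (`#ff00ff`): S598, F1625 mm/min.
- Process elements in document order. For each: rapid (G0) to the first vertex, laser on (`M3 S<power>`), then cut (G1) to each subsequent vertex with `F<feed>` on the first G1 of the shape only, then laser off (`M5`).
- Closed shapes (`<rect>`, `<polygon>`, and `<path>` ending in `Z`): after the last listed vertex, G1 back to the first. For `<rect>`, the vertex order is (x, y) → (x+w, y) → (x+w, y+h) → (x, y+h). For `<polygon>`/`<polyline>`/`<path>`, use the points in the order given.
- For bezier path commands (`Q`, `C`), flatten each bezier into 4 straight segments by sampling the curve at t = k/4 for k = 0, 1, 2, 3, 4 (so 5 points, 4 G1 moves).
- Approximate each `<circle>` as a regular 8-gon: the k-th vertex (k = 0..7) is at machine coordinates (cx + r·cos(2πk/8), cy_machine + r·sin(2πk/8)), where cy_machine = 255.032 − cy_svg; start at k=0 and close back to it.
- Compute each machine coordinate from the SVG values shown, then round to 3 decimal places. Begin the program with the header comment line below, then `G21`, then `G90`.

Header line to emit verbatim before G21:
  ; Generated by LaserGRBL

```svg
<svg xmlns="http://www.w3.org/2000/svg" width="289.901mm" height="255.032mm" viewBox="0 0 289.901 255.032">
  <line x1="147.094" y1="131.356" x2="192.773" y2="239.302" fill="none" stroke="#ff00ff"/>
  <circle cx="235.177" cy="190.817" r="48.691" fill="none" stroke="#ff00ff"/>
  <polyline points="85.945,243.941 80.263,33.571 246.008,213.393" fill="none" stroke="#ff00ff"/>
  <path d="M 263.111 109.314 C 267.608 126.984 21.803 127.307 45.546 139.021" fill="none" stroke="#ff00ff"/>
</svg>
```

Since the viewBox matches the mm dimensions, user units are millimetres directly. The only transform is the Y-flip y_m = 255.032 − y_svg.

Shape 1 is a line segment drawn with `<line>`. Its stroke #ff00ff means score at S598, F1625. After flipping Y the toolpath is (147.094,123.676) → (192.773,15.730).

Shape 2 is a circle drawn with `<circle>`. Its stroke #ff00ff means score at S598, F1625. After flipping Y the toolpath is (283.868,64.215) → (269.607,98.645) → (235.177,112.906) → (200.747,98.645) → (186.486,64.215) → (200.747,29.785) → (235.177,15.524) → (269.607,29.785) → (283.868,64.215), returning to the start.

Shape 3 is a open polyline drawn with `<polyline>`. Its stroke #ff00ff means score at S598, F1625. After flipping Y the toolpath is (85.945,11.091) → (80.263,221.461) → (246.008,41.639).

Shape 4 is a cubic bezier drawn with `<path>`. Its stroke #ff00ff means score at S598, F1625. After flipping Y the toolpath is (263.111,145.718) → (227.675,135.269) → (147.111,128.631) → (70.156,123.110) → (45.546,116.011).

; Generated by LaserGRBL
G21
G90
G0 X147.094 Y123.676
M3 S598
G1 X192.773 Y15.730 F1625
M5
G0 X283.868 Y64.215
M3 S598
G1 X269.607 Y98.645 F1625
G1 X235.177 Y112.906
G1 X200.747 Y98.645
G1 X186.486 Y64.215
G1 X200.747 Y29.785
G1 X235.177 Y15.524
G1 X269.607 Y29.785
G1 X283.868 Y64.215
M5
G0 X85.945 Y11.091
M3 S598
G1 X80.263 Y221.461 F1625
G1 X246.008 Y41.639
M5
G0 X263.111 Y145.718
M3 S598
G1 X227.675 Y135.269 F1625
G1 X147.111 Y128.631
G1 X70.156 Y123.110
G1 X45.546 Y116.011
M5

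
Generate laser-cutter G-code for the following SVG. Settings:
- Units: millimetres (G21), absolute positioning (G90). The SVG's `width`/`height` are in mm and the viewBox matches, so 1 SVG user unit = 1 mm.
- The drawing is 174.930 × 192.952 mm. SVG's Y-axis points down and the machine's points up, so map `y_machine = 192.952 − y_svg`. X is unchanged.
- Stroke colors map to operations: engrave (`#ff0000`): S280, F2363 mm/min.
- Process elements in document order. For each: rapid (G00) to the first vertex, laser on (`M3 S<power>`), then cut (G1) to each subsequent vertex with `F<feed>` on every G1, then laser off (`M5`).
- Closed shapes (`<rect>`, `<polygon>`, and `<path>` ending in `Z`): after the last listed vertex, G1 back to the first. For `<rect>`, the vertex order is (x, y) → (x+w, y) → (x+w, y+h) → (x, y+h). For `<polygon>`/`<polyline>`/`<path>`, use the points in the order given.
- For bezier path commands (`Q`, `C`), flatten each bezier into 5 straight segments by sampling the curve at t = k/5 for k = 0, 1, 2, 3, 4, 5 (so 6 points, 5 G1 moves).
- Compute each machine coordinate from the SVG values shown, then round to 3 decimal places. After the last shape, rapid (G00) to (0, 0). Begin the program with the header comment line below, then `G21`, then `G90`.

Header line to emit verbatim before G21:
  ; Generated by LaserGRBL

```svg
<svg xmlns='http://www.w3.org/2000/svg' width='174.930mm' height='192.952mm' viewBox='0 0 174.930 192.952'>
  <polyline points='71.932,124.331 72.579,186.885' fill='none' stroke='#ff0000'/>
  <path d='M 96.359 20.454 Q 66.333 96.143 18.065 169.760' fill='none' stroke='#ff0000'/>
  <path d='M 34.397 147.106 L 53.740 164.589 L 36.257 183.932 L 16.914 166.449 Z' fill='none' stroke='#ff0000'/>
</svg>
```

Since the viewBox matches the mm dimensions, user units are millimetres directly. The only transform is the Y-flip y_m = 192.952 − y_svg.

Shape 1 is a line segment drawn with `<polyline>`. Its stroke #ff0000 means engrave at S280, F2363. After flipping Y the toolpath is (71.932,68.621) → (72.579,6.067).

Shape 2 is a quadratic bezier drawn with `<path>`. Its stroke #ff0000 means engrave at S280, F2363. After flipping Y the toolpath is (96.359,172.498) → (83.619,142.305) → (69.419,112.278) → (53.761,82.417) → (36.643,52.722) → (18.065,23.192).

Shape 3 is a regular polygon drawn with `<path>`. Its stroke #ff0000 means engrave at S280, F2363. After flipping Y the toolpath is (34.397,45.846) → (53.740,28.363) → (36.257,9.020) → (16.914,26.503) → (34.397,45.846), returning to the start.

; Generated by LaserGRBL
G21
G90
G00 X71.932 Y68.621
M3 S280
G1 X72.579 Y6.067 F2363
M5
G00 X96.359 Y172.498
M3 S280
G1 X83.619 Y142.305 F2363
G1 X69.419 Y112.278 F2363
G1 X53.761 Y82.417 F2363
G1 X36.643 Y52.722 F2363
G1 X18.065 Y23.192 F2363
M5
G00 X34.397 Y45.846
M3 S280
G1 X53.740 Y28.363 F2363
G1 X36.257 Y9.020 F2363
G1 X16.914 Y26.503 F2363
G1 X34.397 Y45.846 F2363
M5
G00 X0.000 Y0.000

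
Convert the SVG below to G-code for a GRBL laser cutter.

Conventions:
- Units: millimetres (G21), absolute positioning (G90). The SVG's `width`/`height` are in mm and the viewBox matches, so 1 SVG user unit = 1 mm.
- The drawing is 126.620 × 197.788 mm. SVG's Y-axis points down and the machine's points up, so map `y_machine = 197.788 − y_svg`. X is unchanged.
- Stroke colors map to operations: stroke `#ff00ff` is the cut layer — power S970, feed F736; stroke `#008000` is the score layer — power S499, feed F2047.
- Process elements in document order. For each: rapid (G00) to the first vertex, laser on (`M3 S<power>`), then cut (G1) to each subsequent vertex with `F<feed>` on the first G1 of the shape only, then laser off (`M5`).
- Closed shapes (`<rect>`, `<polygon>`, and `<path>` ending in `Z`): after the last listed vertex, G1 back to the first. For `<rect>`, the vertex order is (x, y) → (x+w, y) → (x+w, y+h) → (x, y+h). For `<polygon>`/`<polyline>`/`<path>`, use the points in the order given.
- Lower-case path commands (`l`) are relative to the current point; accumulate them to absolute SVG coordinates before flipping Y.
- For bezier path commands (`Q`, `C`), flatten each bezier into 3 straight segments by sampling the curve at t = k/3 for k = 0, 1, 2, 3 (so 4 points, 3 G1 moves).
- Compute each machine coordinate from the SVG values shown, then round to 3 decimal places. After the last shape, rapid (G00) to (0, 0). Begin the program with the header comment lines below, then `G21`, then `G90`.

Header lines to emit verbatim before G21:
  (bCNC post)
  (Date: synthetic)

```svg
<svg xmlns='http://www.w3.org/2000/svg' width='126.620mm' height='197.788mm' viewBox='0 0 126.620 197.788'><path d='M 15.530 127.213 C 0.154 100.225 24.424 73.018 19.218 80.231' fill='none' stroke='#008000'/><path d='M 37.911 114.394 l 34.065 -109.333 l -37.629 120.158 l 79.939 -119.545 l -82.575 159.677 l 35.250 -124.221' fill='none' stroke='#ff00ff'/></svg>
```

1 u = 1 mm; y_m = 197.788 − y.

[1] `<path>` cubic bezier, #008000→score S499 F2047: (15.530,70.575) → (10.809,96.353) → (17.159,114.580) → (19.218,117.557)

[2] `<path>` open polyline, #ff00ff→cut S970 F736: (37.911,83.394) → (71.976,192.727) → (34.347,72.569) → (114.286,192.114) → (31.711,32.437) → (66.961,156.658)

(bCNC post)
(Date: synthetic)
G21
G90
G00 X15.530 Y70.575
M3 S499
G1 X10.809 Y96.353 F2047
G1 X17.159 Y114.580
G1 X19.218 Y117.557
M5
G00 X37.911 Y83.394
M3 S970
G1 X71.976 Y192.727 F736
G1 X34.347 Y72.569
G1 X114.286 Y192.114
G1 X31.711 Y32.437
G1 X66.961 Y156.658
M5
G00 X0.000 Y0.000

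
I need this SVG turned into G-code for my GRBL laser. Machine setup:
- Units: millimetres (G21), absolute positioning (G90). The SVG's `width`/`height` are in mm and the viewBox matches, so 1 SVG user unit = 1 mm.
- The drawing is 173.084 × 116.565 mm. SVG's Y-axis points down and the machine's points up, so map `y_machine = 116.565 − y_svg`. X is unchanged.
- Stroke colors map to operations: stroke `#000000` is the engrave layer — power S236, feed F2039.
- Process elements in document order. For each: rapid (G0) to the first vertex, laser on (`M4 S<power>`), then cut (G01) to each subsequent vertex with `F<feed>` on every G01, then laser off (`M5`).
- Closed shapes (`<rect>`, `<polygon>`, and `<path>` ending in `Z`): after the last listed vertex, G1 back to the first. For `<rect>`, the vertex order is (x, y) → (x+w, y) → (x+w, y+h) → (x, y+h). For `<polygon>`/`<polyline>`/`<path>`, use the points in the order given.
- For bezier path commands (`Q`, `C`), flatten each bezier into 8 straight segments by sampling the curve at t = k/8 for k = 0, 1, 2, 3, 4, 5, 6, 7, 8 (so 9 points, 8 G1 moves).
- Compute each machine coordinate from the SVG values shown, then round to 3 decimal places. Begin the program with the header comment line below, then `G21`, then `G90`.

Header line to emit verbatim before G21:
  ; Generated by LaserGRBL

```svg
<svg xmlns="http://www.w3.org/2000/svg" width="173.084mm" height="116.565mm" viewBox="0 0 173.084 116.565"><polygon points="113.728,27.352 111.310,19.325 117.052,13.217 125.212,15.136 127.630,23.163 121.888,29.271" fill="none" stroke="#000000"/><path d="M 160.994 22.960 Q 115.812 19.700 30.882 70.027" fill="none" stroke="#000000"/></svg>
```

Since the viewBox matches the mm dimensions, user units are millimetres directly. The only transform is the Y-flip y_m = 116.565 − y_svg.

Shape 1 is a regular polygon drawn with `<polygon>`. Its stroke #000000 means engrave at S236, F2039. After flipping Y the toolpath is (113.728,89.213) → (111.310,97.240) → (117.052,103.348) → (125.212,101.429) → (127.630,93.402) → (121.888,87.294) → (113.728,89.213), returning to the start.

Shape 2 is a quadratic bezier drawn with `<path>`. Its stroke #000000 means engrave at S236, F2039. After flipping Y the toolpath is (160.994,93.605) → (149.077,93.583) → (135.919,91.886) → (121.518,88.514) → (105.875,83.468) → (88.990,76.748) → (70.863,68.352) → (51.493,58.282) → (30.882,46.538).

; Generated by LaserGRBL
G21
G90
G0 X113.728 Y89.213
M4 S236
G01 X111.310 Y97.240 F2039
G01 X117.052 Y103.348 F2039
G01 X125.212 Y101.429 F2039
G01 X127.630 Y93.402 F2039
G01 X121.888 Y87.294 F2039
G01 X113.728 Y89.213 F2039
M5
G0 X160.994 Y93.605
M4 S236
G01 X149.077 Y93.583 F2039
G01 X135.919 Y91.886 F2039
G01 X121.518 Y88.514 F2039
G01 X105.875 Y83.468 F2039
G01 X88.990 Y76.748 F2039
G01 X70.863 Y68.352 F2039
G01 X51.493 Y58.282 F2039
G01 X30.882 Y46.538 F2039
M5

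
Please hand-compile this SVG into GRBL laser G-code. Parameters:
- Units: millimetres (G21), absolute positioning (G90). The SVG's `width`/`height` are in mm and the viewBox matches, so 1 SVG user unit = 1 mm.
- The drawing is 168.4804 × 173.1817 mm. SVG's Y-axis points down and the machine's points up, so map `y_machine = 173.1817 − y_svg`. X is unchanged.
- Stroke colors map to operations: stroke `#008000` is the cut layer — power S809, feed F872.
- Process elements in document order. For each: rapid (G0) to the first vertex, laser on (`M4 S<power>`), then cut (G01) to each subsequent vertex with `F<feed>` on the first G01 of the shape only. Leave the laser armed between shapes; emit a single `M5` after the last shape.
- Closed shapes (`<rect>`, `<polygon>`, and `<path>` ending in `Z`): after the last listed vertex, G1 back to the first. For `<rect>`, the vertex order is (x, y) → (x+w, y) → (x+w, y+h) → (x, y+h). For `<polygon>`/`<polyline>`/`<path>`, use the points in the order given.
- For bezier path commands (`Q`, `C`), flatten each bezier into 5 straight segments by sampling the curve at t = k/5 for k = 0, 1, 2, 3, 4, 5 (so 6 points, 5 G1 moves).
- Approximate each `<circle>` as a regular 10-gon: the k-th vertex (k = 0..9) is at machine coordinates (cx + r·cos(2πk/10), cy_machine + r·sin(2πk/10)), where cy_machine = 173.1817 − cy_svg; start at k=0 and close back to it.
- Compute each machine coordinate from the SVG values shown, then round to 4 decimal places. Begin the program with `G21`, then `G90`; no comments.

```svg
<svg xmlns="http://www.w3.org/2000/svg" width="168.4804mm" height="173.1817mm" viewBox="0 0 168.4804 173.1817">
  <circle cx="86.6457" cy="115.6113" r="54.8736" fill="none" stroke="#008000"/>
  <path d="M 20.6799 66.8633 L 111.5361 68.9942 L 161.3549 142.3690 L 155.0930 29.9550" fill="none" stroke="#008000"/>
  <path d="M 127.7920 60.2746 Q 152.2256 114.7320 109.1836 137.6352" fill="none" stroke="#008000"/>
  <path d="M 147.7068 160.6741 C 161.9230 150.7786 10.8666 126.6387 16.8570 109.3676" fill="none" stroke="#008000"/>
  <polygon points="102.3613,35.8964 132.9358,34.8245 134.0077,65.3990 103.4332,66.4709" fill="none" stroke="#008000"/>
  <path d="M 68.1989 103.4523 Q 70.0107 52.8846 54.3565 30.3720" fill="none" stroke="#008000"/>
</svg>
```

G21
G90
G0 X141.5193 Y57.5704
M4 S809
G01 X131.0394 Y89.8243 F872
G01 X103.6026 Y109.7583
G01 X69.6888 Y109.7583
G01 X42.2520 Y89.8243
G01 X31.7721 Y57.5704
G01 X42.2520 Y25.3165
G01 X69.6888 Y5.3825
G01 X103.6026 Y5.3825
G01 X131.0394 Y25.3165
G01 X141.5193 Y57.5704
G0 X20.6799 Y106.3184
M4 S809
G01 X111.5361 Y104.1875 F872
G01 X161.3549 Y30.8127
G01 X155.0930 Y143.2267
G0 X127.7920 Y112.9071
M4 S809
G01 X134.8664 Y92.3863 F872
G01 X136.5428 Y74.3899
G01 X132.8211 Y58.9177
G01 X123.7014 Y45.9699
G01 X109.1836 Y35.5465
G0 X147.7068 Y12.5076
M4 S809
G01 X138.9824 Y19.9853 F872
G01 X106.0638 Y29.8683
G01 X64.4225 Y41.1430
G01 X29.5298 Y52.7961
G01 X16.8570 Y63.8141
G0 X102.3613 Y137.2853
M4 S809
G01 X132.9358 Y138.3572 F872
G01 X134.0077 Y107.7827
G01 X103.4332 Y106.7108
G01 X102.3613 Y137.2853
G0 X68.1989 Y69.7294
M4 S809
G01 X68.2250 Y88.8343 F872
G01 X66.8538 Y105.6947
G01 X64.0853 Y120.3108
G01 X59.9195 Y132.6825
G01 X54.3565 Y142.8097
M5

1 u = 1 mm; y_m = 173.1817 − y.

[1] `<circle>` circle, #008000→cut S809 F872: (141.5193,57.5704) → (131.0394,89.8243) → (103.6026,109.7583) → (69.6888,109.7583) → (42.2520,89.8243) → (31.7721,57.5704) → (42.2520,25.3165) → (69.6888,5.3825) → (103.6026,5.3825) → (131.0394,25.3165) → (141.5193,57.5704) (closed)

[2] `<path>` open polyline, #008000→cut S809 F872: (20.6799,106.3184) → (111.5361,104.1875) → (161.3549,30.8127) → (155.0930,143.2267)

[3] `<path>` quadratic bezier, #008000→cut S809 F872: (127.7920,112.9071) → (134.8664,92.3863) → (136.5428,74.3899) → (132.8211,58.9177) → (123.7014,45.9699) → (109.1836,35.5465)

[4] `<path>` cubic bezier, #008000→cut S809 F872: (147.7068,12.5076) → (138.9824,19.9853) → (106.0638,29.8683) → (64.4225,41.1430) → (29.5298,52.7961) → (16.8570,63.8141)

[5] `<polygon>` regular polygon, #008000→cut S809 F872: (102.3613,137.2853) → (132.9358,138.3572) → (134.0077,107.7827) → (103.4332,106.7108) → (102.3613,137.2853) (closed)

[6] `<path>` quadratic bezier, #008000→cut S809 F872: (68.1989,69.7294) → (68.2250,88.8343) → (66.8538,105.6947) → (64.0853,120.3108) → (59.9195,132.6825) → (54.3565,142.8097)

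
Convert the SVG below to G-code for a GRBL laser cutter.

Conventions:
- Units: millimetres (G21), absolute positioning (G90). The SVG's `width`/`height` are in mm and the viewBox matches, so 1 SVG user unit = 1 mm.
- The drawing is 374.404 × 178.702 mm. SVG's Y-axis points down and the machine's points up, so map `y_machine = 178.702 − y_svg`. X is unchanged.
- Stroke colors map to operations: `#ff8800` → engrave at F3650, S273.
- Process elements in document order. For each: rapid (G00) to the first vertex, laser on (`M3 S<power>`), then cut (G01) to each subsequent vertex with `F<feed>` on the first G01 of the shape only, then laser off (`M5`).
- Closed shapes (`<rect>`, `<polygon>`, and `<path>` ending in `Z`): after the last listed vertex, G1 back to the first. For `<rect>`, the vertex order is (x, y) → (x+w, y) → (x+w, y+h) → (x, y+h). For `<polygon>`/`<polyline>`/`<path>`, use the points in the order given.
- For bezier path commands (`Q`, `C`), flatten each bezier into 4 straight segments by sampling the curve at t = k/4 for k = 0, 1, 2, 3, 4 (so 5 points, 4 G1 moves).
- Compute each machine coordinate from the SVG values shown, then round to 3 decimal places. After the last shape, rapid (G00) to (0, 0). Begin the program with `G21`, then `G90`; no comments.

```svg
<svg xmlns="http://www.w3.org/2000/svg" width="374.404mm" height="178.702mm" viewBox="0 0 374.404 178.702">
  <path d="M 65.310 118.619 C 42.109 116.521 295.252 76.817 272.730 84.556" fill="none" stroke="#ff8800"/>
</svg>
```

G21
G90
G00 X65.310 Y60.083
M3 S273
G01 X91.099 Y67.379 F3650
G01 X168.765 Y80.803
G01 X246.559 Y92.384
G01 X272.730 Y94.146
M5
G00 X0.000 Y0.000

1 u = 1 mm; y_m = 178.702 − y.

[1] `<path>` cubic bezier, #ff8800→engrave S273 F3650: (65.310,60.083) → (91.099,67.379) → (168.765,80.803) → (246.559,92.384) → (272.730,94.146)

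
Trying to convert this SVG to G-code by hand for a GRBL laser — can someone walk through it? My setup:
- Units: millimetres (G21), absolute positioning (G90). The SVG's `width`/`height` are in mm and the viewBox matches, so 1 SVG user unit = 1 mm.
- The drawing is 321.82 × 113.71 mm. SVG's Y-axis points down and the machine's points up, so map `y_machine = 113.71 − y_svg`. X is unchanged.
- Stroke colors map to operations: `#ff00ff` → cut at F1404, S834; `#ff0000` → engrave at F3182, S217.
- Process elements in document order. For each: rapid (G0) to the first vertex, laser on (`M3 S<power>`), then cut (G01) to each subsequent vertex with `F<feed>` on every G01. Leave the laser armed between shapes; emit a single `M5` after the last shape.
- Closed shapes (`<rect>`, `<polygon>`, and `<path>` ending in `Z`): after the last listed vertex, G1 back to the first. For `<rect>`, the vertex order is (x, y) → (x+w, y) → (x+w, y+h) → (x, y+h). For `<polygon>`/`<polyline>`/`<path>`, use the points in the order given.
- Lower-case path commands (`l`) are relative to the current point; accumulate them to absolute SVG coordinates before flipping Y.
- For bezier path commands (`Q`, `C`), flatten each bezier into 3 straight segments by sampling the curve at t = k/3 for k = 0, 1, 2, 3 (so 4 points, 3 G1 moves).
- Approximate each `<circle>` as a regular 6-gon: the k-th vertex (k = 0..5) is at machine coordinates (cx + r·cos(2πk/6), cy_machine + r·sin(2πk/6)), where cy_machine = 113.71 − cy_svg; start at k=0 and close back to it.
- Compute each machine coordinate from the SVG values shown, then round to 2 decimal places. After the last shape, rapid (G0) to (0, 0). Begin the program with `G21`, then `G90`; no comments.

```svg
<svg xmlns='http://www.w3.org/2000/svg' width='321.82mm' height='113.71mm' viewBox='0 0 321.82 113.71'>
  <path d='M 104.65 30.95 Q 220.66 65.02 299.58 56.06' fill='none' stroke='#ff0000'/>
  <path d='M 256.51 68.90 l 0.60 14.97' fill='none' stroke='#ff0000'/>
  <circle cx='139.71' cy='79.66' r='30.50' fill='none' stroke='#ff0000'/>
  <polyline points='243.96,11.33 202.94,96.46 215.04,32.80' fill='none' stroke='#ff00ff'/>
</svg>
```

G21
G90
G0 X104.65 Y82.76
M3 S217
G01 X177.87 Y64.83 F3182
G01 X242.85 Y56.46 F3182
G01 X299.58 Y57.65 F3182
G0 X256.51 Y44.81
M3 S217
G01 X257.11 Y29.84 F3182
G0 X170.21 Y34.05
M3 S217
G01 X154.96 Y60.46 F3182
G01 X124.46 Y60.46 F3182
G01 X109.21 Y34.05 F3182
G01 X124.46 Y7.64 F3182
G01 X154.96 Y7.64 F3182
G01 X170.21 Y34.05 F3182
G0 X243.96 Y102.38
M3 S834
G01 X202.94 Y17.25 F1404
G01 X215.04 Y80.91 F1404
M5
G0 X0.00 Y0.00

Since the viewBox matches the mm dimensions, user units are millimetres directly. The only transform is the Y-flip y_m = 113.71 − y_svg.

Shape 1 is a quadratic bezier drawn with `<path>`. Its stroke #ff0000 means engrave at S217, F3182. After flipping Y the toolpath is (104.65,82.76) → (177.87,64.83) → (242.85,56.46) → (299.58,57.65).

Shape 2 is a line segment drawn with `<path>`. Its stroke #ff0000 means engrave at S217, F3182. After flipping Y the toolpath is (256.51,44.81) → (257.11,29.84).

Shape 3 is a circle drawn with `<circle>`. Its stroke #ff0000 means engrave at S217, F3182. After flipping Y the toolpath is (170.21,34.05) → (154.96,60.46) → (124.46,60.46) → (109.21,34.05) → (124.46,7.64) → (154.96,7.64) → (170.21,34.05), returning to the start.

Shape 4 is a open polyline drawn with `<polyline>`. Its stroke #ff00ff means cut at S834, F1404. After flipping Y the toolpath is (243.96,102.38) → (202.94,17.25) → (215.04,80.91).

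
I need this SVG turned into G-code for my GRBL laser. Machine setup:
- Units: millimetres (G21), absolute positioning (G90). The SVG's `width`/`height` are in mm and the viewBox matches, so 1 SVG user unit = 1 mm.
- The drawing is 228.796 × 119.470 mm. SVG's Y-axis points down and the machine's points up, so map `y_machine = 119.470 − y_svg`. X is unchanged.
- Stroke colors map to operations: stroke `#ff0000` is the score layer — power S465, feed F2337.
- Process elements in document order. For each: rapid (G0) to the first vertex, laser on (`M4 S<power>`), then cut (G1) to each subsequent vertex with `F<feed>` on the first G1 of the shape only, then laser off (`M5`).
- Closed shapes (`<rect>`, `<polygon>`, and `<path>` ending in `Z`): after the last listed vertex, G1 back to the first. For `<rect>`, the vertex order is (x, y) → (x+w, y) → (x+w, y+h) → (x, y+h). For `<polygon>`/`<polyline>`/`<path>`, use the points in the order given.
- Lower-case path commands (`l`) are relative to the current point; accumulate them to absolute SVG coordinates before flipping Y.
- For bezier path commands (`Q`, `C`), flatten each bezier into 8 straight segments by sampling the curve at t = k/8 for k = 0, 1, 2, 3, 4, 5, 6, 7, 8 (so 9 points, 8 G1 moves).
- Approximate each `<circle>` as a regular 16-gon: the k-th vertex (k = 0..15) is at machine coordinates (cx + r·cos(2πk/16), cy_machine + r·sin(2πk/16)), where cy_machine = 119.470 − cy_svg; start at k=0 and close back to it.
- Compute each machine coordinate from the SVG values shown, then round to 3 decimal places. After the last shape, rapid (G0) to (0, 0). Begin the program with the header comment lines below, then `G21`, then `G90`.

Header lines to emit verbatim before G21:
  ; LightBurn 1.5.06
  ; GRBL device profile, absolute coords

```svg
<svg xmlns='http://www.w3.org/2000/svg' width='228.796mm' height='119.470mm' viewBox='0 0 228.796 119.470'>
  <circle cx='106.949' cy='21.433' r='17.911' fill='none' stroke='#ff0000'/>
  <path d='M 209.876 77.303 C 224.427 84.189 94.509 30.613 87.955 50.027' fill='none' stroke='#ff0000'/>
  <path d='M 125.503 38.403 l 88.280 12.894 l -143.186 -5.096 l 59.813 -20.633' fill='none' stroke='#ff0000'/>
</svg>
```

; LightBurn 1.5.06
; GRBL device profile, absolute coords
G21
G90
G0 X124.860 Y98.037
M4 S465
G1 X123.497 Y104.891 F2337
G1 X119.614 Y110.702
G1 X113.803 Y114.585
G1 X106.949 Y115.948
G1 X100.095 Y114.585
G1 X94.284 Y110.702
G1 X90.401 Y104.891
G1 X89.038 Y98.037
G1 X90.401 Y91.183
G1 X94.284 Y85.372
G1 X100.095 Y81.489
G1 X106.949 Y80.126
G1 X113.803 Y81.489
G1 X119.614 Y85.372
G1 X123.497 Y91.183
G1 X124.860 Y98.037
M5
G0 X209.876 Y42.167
M4 S465
G1 X209.084 Y42.158 F2337
G1 X197.886 Y46.254
G1 X179.422 Y52.890
G1 X156.830 Y60.503
G1 X133.248 Y67.529
G1 X111.816 Y72.403
G1 X95.672 Y73.562
G1 X87.955 Y69.443
M5
G0 X125.503 Y81.067
M4 S465
G1 X213.783 Y68.173 F2337
G1 X70.597 Y73.269
G1 X130.410 Y93.902
M5
G0 X0.000 Y0.000

viewBox `0 0 228.796 119.470` with mm width/height → 1 unit = 1 mm. Flip: y_m = 119.470 − y_svg.

**Shape 1** — `<circle>` circle, stroke `#ff0000` → score (S465, F2337). Machine vertices: (124.860,98.037) → (123.497,104.891) → (119.614,110.702) → (113.803,114.585) → (106.949,115.948) → (100.095,114.585) → (94.284,110.702) → (90.401,104.891) → (89.038,98.037) → (90.401,91.183) → (94.284,85.372) → (100.095,81.489) → (106.949,80.126) → (113.803,81.489) → (119.614,85.372) → (123.497,91.183) → (124.860,98.037). Closed: final G1 returns to the first vertex.

**Shape 2** — `<path>` cubic bezier, stroke `#ff0000` → score (S465, F2337). Control points (SVG): P0=(209.876,77.303), P1=(224.427,84.189), P2=(94.509,30.613), P3=(87.955,50.027); sampled at t=k/8. Machine vertices: (209.876,42.167) → (209.084,42.158) → (197.886,46.254) → (179.422,52.890) → (156.830,60.503) → (133.248,67.529) → (111.816,72.403) → (95.672,73.562) → (87.955,69.443). Open path.

**Shape 3** — `<path>` open polyline, stroke `#ff0000` → score (S465, F2337). Machine vertices: (125.503,81.067) → (213.783,68.173) → (70.597,73.269) → (130.410,93.902). Open path.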